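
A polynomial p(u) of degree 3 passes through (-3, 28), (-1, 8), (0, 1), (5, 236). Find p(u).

p(u) = u^3 + 5u^2 - 3u + 1

Write p(u) = au^3 + bu^2 + cu + d. Substituting each data point gives a linear system:
  -27a + 9b - 3c + d = 28
  -a + b - c + d = 8
  d = 1
  125a + 25b + 5c + d = 236
Solving the system yields a = 1, b = 5, c = -3, d = 1.
So p(u) = u^3 + 5u^2 - 3u + 1.
Check: p(0) = 1. ✓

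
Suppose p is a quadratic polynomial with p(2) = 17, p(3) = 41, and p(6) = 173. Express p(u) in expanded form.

Write p(u) = au^2 + bu + c. Substituting each data point gives a linear system:
  4a + 2b + c = 17
  9a + 3b + c = 41
  36a + 6b + c = 173
Solving the system yields a = 5, b = -1, c = -1.
So p(u) = 5u^2 - u - 1.
Check: p(6) = 173. ✓

p(u) = 5u^2 - u - 1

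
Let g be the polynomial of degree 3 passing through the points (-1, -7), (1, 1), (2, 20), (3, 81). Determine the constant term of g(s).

0

Write g(s) = as^3 + bs^2 + cs + d. Substituting each data point gives a linear system:
  -a + b - c + d = -7
  a + b + c + d = 1
  8a + 4b + 2c + d = 20
  27a + 9b + 3c + d = 81
Solving the system yields a = 4, b = -3, c = 0, d = 0.
So g(s) = 4s^3 - 3s^2.
The constant term is 0.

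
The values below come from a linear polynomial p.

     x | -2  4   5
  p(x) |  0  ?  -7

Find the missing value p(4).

The 2 known points determine the degree-1 polynomial uniquely.
Write p(x) = ax + b. Substituting each data point gives a linear system:
  -2a + b = 0
  5a + b = -7
Solving the system yields a = -1, b = -2.
So p(x) = -x - 2.
Then p(4) = -6.

-6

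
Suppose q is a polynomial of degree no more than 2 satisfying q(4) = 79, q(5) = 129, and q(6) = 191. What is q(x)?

Write q(x) = ax^2 + bx + c. Substituting each data point gives a linear system:
  16a + 4b + c = 79
  25a + 5b + c = 129
  36a + 6b + c = 191
Solving the system yields a = 6, b = -4, c = -1.
So q(x) = 6x² - 4x - 1.
Check: q(5) = 129. ✓

q(x) = 6x^2 - 4x - 1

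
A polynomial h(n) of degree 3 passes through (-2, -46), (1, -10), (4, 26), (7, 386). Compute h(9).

966

Using the Lagrange interpolation formula with nodes -2, 1, 4, 7:
  L_0(n) = (n - 1)(n - 4)(n - 7) / -162
  L_1(n) = (n + 2)(n - 4)(n - 7) / 54
  L_2(n) = (n + 2)(n - 1)(n - 7) / -54
  L_3(n) = (n + 2)(n - 1)(n - 4) / 162
Then h(n) = -46·L_0(n) - 10·L_1(n) + 26·L_2(n) + 386·L_3(n).
Expanding and collecting terms gives h(n) = 2n^3 - 6n^2 - 6.
Evaluating at n = 9: h(9) = 966.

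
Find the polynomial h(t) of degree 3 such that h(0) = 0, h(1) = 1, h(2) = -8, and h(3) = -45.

h(t) = -3t^3 + 4t^2

Write h(t) = at^3 + bt^2 + ct + d. Substituting each data point gives a linear system:
  d = 0
  a + b + c + d = 1
  8a + 4b + 2c + d = -8
  27a + 9b + 3c + d = -45
Solving the system yields a = -3, b = 4, c = 0, d = 0.
So h(t) = -3t^3 + 4t^2.
Check: h(2) = -8. ✓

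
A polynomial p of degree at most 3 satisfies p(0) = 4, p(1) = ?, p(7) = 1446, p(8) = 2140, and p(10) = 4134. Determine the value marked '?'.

12

The 4 known points determine the degree-3 polynomial uniquely.
Write p(s) = as^3 + bs^2 + cs + d. Substituting each data point gives a linear system:
  d = 4
  343a + 49b + 7c + d = 1446
  512a + 64b + 8c + d = 2140
  1000a + 100b + 10c + d = 4134
Solving the system yields a = 4, b = 1, c = 3, d = 4.
So p(s) = 4s^3 + s^2 + 3s + 4.
Then p(1) = 12.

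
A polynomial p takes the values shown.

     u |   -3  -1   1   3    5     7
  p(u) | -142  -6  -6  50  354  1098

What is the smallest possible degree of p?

Forward differences of the values at u = -3, -1, 1, 3, 5, 7:
  p  : -142  -6  -6  50  354  1098
  Δ  : 136  0  56  304  744
  Δ^2: -136  56  248  440
  Δ^3: 192  192  192
  Δ^4: 0  0
  Δ^5: 0
The third differences are constant (192) and nonzero, while all higher differences vanish, so the minimal degree is 3.

3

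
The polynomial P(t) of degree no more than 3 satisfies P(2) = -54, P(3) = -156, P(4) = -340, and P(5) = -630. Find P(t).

P(t) = -4t^3 - 5t^2 - t

Using the Lagrange interpolation formula with nodes 2, 3, 4, 5:
  L_0(t) = (t - 3)(t - 4)(t - 5) / -6
  L_1(t) = (t - 2)(t - 4)(t - 5) / 2
  L_2(t) = (t - 2)(t - 3)(t - 5) / -2
  L_3(t) = (t - 2)(t - 3)(t - 4) / 6
Then P(t) = -54·L_0(t) - 156·L_1(t) - 340·L_2(t) - 630·L_3(t).
Expanding and collecting terms gives P(t) = -4t³ - 5t² - t.
Check: P(2) = -54. ✓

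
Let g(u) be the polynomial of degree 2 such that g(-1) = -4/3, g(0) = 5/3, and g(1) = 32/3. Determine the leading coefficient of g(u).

Write g(u) = au^2 + bu + c. Substituting each data point gives a linear system:
  a - b + c = -4/3
  c = 5/3
  a + b + c = 32/3
Solving the system yields a = 3, b = 6, c = 5/3.
So g(u) = 3u^2 + 6u + 5/3.
The leading coefficient is 3.

3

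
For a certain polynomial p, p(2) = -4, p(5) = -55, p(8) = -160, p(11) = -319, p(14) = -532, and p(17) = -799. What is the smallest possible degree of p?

2

Forward differences of the values at n = 2, 5, 8, 11, 14, 17:
  p  : -4  -55  -160  -319  -532  -799
  Δ  : -51  -105  -159  -213  -267
  Δ^2: -54  -54  -54  -54
  Δ^3: 0  0  0
  Δ^4: 0  0
  Δ^5: 0
The second differences are constant (-54) and nonzero, while all higher differences vanish, so the minimal degree is 2.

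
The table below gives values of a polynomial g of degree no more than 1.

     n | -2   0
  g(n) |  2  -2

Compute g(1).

-4

Using the Lagrange interpolation formula with nodes -2, 0:
  L_0(n) = n / -2
  L_1(n) = (n + 2) / 2
Then g(n) = 2·L_0(n) - 2·L_1(n).
Expanding and collecting terms gives g(n) = -2n - 2.
Evaluating at n = 1: g(1) = -4.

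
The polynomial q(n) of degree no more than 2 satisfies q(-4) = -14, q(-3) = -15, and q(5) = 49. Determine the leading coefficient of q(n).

Write q(n) = an^2 + bn + c. Substituting each data point gives a linear system:
  16a - 4b + c = -14
  9a - 3b + c = -15
  25a + 5b + c = 49
Solving the system yields a = 1, b = 6, c = -6.
So q(n) = n² + 6n - 6.
The leading coefficient is 1.

1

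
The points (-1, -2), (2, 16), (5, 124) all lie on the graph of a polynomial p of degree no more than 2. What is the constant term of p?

Write p(x) = ax^2 + bx + c. Substituting each data point gives a linear system:
  a - b + c = -2
  4a + 2b + c = 16
  25a + 5b + c = 124
Solving the system yields a = 5, b = 1, c = -6.
So p(x) = 5x^2 + x - 6.
The constant term is -6.

-6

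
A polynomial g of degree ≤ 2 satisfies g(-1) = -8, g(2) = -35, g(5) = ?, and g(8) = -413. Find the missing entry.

-170

On equispaced nodes a degree-2 polynomial has vanishing third forward difference, so
  - g(-1) + 3·g(2) - 3·g(5) + g(8) = 0.
Substituting the known values and solving for g(5):
  -3·g(5) = 510
  g(5) = -170.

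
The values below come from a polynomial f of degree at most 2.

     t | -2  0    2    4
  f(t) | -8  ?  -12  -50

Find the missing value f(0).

On equispaced nodes a degree-2 polynomial has vanishing third forward difference, so
  - f(-2) + 3·f(0) - 3·f(2) + f(4) = 0.
Substituting the known values and solving for f(0):
  3·f(0) = 6
  f(0) = 2.

2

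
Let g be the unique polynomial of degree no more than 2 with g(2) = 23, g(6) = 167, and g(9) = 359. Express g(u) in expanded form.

g(u) = 4u^2 + 4u - 1

Write g(u) = au^2 + bu + c. Substituting each data point gives a linear system:
  4a + 2b + c = 23
  36a + 6b + c = 167
  81a + 9b + c = 359
Solving the system yields a = 4, b = 4, c = -1.
So g(u) = 4u^2 + 4u - 1.
Check: g(2) = 23. ✓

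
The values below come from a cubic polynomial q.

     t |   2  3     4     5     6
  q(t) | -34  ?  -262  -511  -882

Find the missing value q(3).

-111

The 4 known points determine the degree-3 polynomial uniquely.
Write q(t) = at^3 + bt^2 + ct + d. Substituting each data point gives a linear system:
  8a + 4b + 2c + d = -34
  64a + 16b + 4c + d = -262
  125a + 25b + 5c + d = -511
  216a + 36b + 6c + d = -882
Solving the system yields a = -4, b = -1, c = 4, d = -6.
So q(t) = -4t^3 - t^2 + 4t - 6.
Then q(3) = -111.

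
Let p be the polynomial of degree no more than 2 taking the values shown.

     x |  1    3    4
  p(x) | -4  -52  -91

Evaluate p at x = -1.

Write p(x) = ax^2 + bx + c. Substituting each data point gives a linear system:
  a + b + c = -4
  9a + 3b + c = -52
  16a + 4b + c = -91
Solving the system yields a = -5, b = -4, c = 5.
So p(x) = -5x² - 4x + 5.
Then p(-1) = 4.

4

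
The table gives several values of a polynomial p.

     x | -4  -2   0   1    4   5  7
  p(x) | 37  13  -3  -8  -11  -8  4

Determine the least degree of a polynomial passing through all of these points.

Divided differences on the nodes -4, -2, 0, 1, 4, 5, 7:
  order 0: 37  13  -3  -8  -11  -8  4
  order 1: -12  -8  -5  -1  3  6
  order 2: 1  1  1  1  1
  order 3: 0  0  0  0
  order 4: 0  0  0
  order 5: 0  0
  order 6: 0
The order-2 divided differences are all 1 (nonzero) and every higher order vanishes, so the data lies on a polynomial of degree exactly 2.

2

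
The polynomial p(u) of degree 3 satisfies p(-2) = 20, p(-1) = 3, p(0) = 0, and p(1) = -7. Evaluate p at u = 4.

-232

Using the Lagrange interpolation formula with nodes -2, -1, 0, 1:
  L_0(u) = (u + 1)u(u - 1) / -6
  L_1(u) = (u + 2)u(u - 1) / 2
  L_2(u) = (u + 2)(u + 1)(u - 1) / -2
  L_3(u) = (u + 2)(u + 1)u / 6
Then p(u) = 20·L_0(u) + 3·L_1(u) + 0·L_2(u) - 7·L_3(u).
Expanding and collecting terms gives p(u) = -3u^3 - 2u^2 - 2u.
Evaluating at u = 4: p(4) = -232.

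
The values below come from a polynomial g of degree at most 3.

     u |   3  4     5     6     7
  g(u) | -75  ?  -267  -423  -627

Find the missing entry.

-153

On equispaced nodes a degree-3 polynomial has vanishing fourth forward difference, so
  g(3) - 4·g(4) + 6·g(5) - 4·g(6) + g(7) = 0.
Substituting the known values and solving for g(4):
  -4·g(4) = 612
  g(4) = -153.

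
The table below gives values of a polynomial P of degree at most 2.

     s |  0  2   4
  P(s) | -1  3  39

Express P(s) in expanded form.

P(s) = 4s^2 - 6s - 1

Write P(s) = as^2 + bs + c. Substituting each data point gives a linear system:
  c = -1
  4a + 2b + c = 3
  16a + 4b + c = 39
Solving the system yields a = 4, b = -6, c = -1.
So P(s) = 4s^2 - 6s - 1.
Check: P(4) = 39. ✓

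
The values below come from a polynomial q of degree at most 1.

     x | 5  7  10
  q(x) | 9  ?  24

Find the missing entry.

The 2 known points determine the degree-1 polynomial uniquely.
Write q(x) = ax + b. Substituting each data point gives a linear system:
  5a + b = 9
  10a + b = 24
Solving the system yields a = 3, b = -6.
So q(x) = 3x - 6.
Then q(7) = 15.

15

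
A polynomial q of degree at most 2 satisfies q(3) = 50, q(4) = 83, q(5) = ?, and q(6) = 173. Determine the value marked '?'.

On equispaced nodes a degree-2 polynomial has vanishing third forward difference, so
  - q(3) + 3·q(4) - 3·q(5) + q(6) = 0.
Substituting the known values and solving for q(5):
  -3·q(5) = -372
  q(5) = 124.

124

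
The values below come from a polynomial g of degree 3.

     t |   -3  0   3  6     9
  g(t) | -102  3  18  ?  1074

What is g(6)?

267

On equispaced nodes a degree-3 polynomial has vanishing fourth forward difference, so
  g(-3) - 4·g(0) + 6·g(3) - 4·g(6) + g(9) = 0.
Substituting the known values and solving for g(6):
  -4·g(6) = -1068
  g(6) = 267.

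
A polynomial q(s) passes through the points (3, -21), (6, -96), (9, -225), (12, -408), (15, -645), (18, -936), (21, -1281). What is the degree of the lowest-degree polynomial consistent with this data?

Forward differences of the values at s = 3, 6, 9, 12, 15, 18, 21:
  q  : -21  -96  -225  -408  -645  -936  -1281
  Δ  : -75  -129  -183  -237  -291  -345
  Δ^2: -54  -54  -54  -54  -54
  Δ^3: 0  0  0  0
  Δ^4: 0  0  0
  Δ^5: 0  0
  Δ^6: 0
The second differences are constant (-54) and nonzero, while all higher differences vanish, so the minimal degree is 2.

2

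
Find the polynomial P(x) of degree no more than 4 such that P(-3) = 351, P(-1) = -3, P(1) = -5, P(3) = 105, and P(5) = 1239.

P(x) = 3x^4 - 5x^3 - x^2 + 4x - 6

Write P(x) = ax^4 + bx^3 + cx^2 + dx + e. Substituting each data point gives a linear system:
  81a - 27b + 9c - 3d + e = 351
  a - b + c - d + e = -3
  a + b + c + d + e = -5
  81a + 27b + 9c + 3d + e = 105
  625a + 125b + 25c + 5d + e = 1239
Solving the system yields a = 3, b = -5, c = -1, d = 4, e = -6.
So P(x) = 3x^4 - 5x^3 - x^2 + 4x - 6.
Check: P(3) = 105. ✓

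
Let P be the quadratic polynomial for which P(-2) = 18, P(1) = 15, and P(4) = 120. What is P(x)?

Write P(x) = ax^2 + bx + c. Substituting each data point gives a linear system:
  4a - 2b + c = 18
  a + b + c = 15
  16a + 4b + c = 120
Solving the system yields a = 6, b = 5, c = 4.
So P(x) = 6x^2 + 5x + 4.
Check: P(1) = 15. ✓

P(x) = 6x^2 + 5x + 4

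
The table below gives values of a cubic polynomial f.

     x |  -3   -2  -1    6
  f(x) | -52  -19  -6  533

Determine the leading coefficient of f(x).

Write f(x) = ax^3 + bx^2 + cx + d. Substituting each data point gives a linear system:
  -27a + 9b - 3c + d = -52
  -8a + 4b - 2c + d = -19
  -a + b - c + d = -6
  216a + 36b + 6c + d = 533
Solving the system yields a = 2, b = 2, c = 5, d = -1.
So f(x) = 2x³ + 2x² + 5x - 1.
The leading coefficient is 2.

2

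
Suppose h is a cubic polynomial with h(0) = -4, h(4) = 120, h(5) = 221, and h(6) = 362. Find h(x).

Write h(x) = ax^3 + bx^2 + cx + d. Substituting each data point gives a linear system:
  d = -4
  64a + 16b + 4c + d = 120
  125a + 25b + 5c + d = 221
  216a + 36b + 6c + d = 362
Solving the system yields a = 1, b = 5, c = -5, d = -4.
So h(x) = x³ + 5x² - 5x - 4.
Check: h(4) = 120. ✓

h(x) = x^3 + 5x^2 - 5x - 4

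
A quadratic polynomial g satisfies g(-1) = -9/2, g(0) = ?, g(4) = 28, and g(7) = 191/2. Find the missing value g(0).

-6

The 3 known points determine the degree-2 polynomial uniquely.
Write g(u) = au^2 + bu + c. Substituting each data point gives a linear system:
  a - b + c = -9/2
  16a + 4b + c = 28
  49a + 7b + c = 191/2
Solving the system yields a = 2, b = 1/2, c = -6.
So g(u) = 2u² + (1/2)u - 6.
Then g(0) = -6.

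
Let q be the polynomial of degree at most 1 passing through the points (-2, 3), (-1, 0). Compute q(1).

-6

Write q(n) = an + b. Substituting each data point gives a linear system:
  -2a + b = 3
  -a + b = 0
Solving the system yields a = -3, b = -3.
So q(n) = -3n - 3.
Then q(1) = -6.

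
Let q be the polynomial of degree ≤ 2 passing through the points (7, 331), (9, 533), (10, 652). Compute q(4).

118

Write q(n) = an^2 + bn + c. Substituting each data point gives a linear system:
  49a + 7b + c = 331
  81a + 9b + c = 533
  100a + 10b + c = 652
Solving the system yields a = 6, b = 5, c = 2.
So q(n) = 6n^2 + 5n + 2.
Then q(4) = 118.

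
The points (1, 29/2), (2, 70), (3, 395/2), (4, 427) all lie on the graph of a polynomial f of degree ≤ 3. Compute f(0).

1

Using the Lagrange interpolation formula with nodes 1, 2, 3, 4:
  L_0(x) = (x - 2)(x - 3)(x - 4) / -6
  L_1(x) = (x - 1)(x - 3)(x - 4) / 2
  L_2(x) = (x - 1)(x - 2)(x - 4) / -2
  L_3(x) = (x - 1)(x - 2)(x - 3) / 6
Then f(x) = 29/2·L_0(x) + 70·L_1(x) + 395/2·L_2(x) + 427·L_3(x).
Expanding and collecting terms gives f(x) = 5x³ + 6x² + (5/2)x + 1.
Evaluating at x = 0: f(0) = 1.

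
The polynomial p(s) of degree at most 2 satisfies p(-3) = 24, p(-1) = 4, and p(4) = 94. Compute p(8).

310

Write p(s) = as^2 + bs + c. Substituting each data point gives a linear system:
  9a - 3b + c = 24
  a - b + c = 4
  16a + 4b + c = 94
Solving the system yields a = 4, b = 6, c = 6.
So p(s) = 4s² + 6s + 6.
Then p(8) = 310.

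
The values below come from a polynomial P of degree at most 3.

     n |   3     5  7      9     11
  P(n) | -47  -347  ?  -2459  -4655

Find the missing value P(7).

The 4 known points determine the degree-3 polynomial uniquely.
Write P(n) = an^3 + bn^2 + cn + d. Substituting each data point gives a linear system:
  27a + 9b + 3c + d = -47
  125a + 25b + 5c + d = -347
  729a + 81b + 9c + d = -2459
  1331a + 121b + 11c + d = -4655
Solving the system yields a = -4, b = 5, c = 6, d = -2.
So P(n) = -4n³ + 5n² + 6n - 2.
Then P(7) = -1087.

-1087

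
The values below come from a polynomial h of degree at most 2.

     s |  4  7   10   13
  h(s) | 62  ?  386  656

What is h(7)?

On equispaced nodes a degree-2 polynomial has vanishing third forward difference, so
  - h(4) + 3·h(7) - 3·h(10) + h(13) = 0.
Substituting the known values and solving for h(7):
  3·h(7) = 564
  h(7) = 188.

188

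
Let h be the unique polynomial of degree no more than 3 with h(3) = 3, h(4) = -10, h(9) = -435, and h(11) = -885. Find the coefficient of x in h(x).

-4

Write h(x) = ax^3 + bx^2 + cx + d. Substituting each data point gives a linear system:
  27a + 9b + 3c + d = 3
  64a + 16b + 4c + d = -10
  729a + 81b + 9c + d = -435
  1331a + 121b + 11c + d = -885
Solving the system yields a = -1, b = 4, c = -4, d = 6.
So h(x) = -x^3 + 4x^2 - 4x + 6.
The coefficient of x is -4.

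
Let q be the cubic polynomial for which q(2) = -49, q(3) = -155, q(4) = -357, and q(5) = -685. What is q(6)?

Using the Lagrange interpolation formula with nodes 2, 3, 4, 5:
  L_0(s) = (s - 3)(s - 4)(s - 5) / -6
  L_1(s) = (s - 2)(s - 4)(s - 5) / 2
  L_2(s) = (s - 2)(s - 3)(s - 5) / -2
  L_3(s) = (s - 2)(s - 3)(s - 4) / 6
Then q(s) = -49·L_0(s) - 155·L_1(s) - 357·L_2(s) - 685·L_3(s).
Expanding and collecting terms gives q(s) = -5s^3 - 3s^2 + 4s - 5.
Evaluating at s = 6: q(6) = -1169.

-1169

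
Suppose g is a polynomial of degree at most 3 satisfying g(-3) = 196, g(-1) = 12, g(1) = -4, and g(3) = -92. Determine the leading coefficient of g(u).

-5

Write g(u) = au^3 + bu^2 + cu + d. Substituting each data point gives a linear system:
  -27a + 9b - 3c + d = 196
  -a + b - c + d = 12
  a + b + c + d = -4
  27a + 9b + 3c + d = -92
Solving the system yields a = -5, b = 6, c = -3, d = -2.
So g(u) = -5u^3 + 6u^2 - 3u - 2.
The leading coefficient is -5.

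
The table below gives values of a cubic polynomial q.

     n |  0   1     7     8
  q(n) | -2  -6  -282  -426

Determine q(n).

Write q(n) = an^3 + bn^2 + cn + d. Substituting each data point gives a linear system:
  d = -2
  a + b + c + d = -6
  343a + 49b + 7c + d = -282
  512a + 64b + 8c + d = -426
Solving the system yields a = -1, b = 2, c = -5, d = -2.
So q(n) = -n^3 + 2n^2 - 5n - 2.
Check: q(8) = -426. ✓

q(n) = -n^3 + 2n^2 - 5n - 2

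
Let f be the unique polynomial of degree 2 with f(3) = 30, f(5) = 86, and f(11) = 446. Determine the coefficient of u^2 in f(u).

4

Write f(u) = au^2 + bu + c. Substituting each data point gives a linear system:
  9a + 3b + c = 30
  25a + 5b + c = 86
  121a + 11b + c = 446
Solving the system yields a = 4, b = -4, c = 6.
So f(u) = 4u^2 - 4u + 6.
The leading coefficient is 4.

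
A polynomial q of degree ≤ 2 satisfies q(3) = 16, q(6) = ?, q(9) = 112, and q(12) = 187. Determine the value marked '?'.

55

The 3 known points determine the degree-2 polynomial uniquely.
Write q(s) = as^2 + bs + c. Substituting each data point gives a linear system:
  9a + 3b + c = 16
  81a + 9b + c = 112
  144a + 12b + c = 187
Solving the system yields a = 1, b = 4, c = -5.
So q(s) = s² + 4s - 5.
Then q(6) = 55.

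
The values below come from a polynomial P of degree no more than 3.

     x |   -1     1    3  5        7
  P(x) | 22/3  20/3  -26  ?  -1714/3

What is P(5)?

The 4 known points determine the degree-3 polynomial uniquely.
Write P(x) = ax^3 + bx^2 + cx + d. Substituting each data point gives a linear system:
  -a + b - c + d = 22/3
  a + b + c + d = 20/3
  27a + 9b + 3c + d = -26
  343a + 49b + 7c + d = -1714/3
Solving the system yields a = -2, b = 2, c = 5/3, d = 5.
So P(x) = -2x^3 + 2x^2 + (5/3)x + 5.
Then P(5) = -560/3.

-560/3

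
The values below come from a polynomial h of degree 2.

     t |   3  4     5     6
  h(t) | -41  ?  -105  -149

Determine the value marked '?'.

The 3 known points determine the degree-2 polynomial uniquely.
Write h(t) = at^2 + bt + c. Substituting each data point gives a linear system:
  9a + 3b + c = -41
  25a + 5b + c = -105
  36a + 6b + c = -149
Solving the system yields a = -4, b = 0, c = -5.
So h(t) = -4t² - 5.
Then h(4) = -69.

-69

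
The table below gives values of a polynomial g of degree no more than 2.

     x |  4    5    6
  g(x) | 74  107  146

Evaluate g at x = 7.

191

Using the Lagrange interpolation formula with nodes 4, 5, 6:
  L_0(x) = (x - 5)(x - 6) / 2
  L_1(x) = (x - 4)(x - 6) / -1
  L_2(x) = (x - 4)(x - 5) / 2
Then g(x) = 74·L_0(x) + 107·L_1(x) + 146·L_2(x).
Expanding and collecting terms gives g(x) = 3x^2 + 6x + 2.
Evaluating at x = 7: g(7) = 191.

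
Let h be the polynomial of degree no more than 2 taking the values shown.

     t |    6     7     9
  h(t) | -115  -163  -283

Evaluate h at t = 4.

-43

Write h(t) = at^2 + bt + c. Substituting each data point gives a linear system:
  36a + 6b + c = -115
  49a + 7b + c = -163
  81a + 9b + c = -283
Solving the system yields a = -4, b = 4, c = 5.
So h(t) = -4t^2 + 4t + 5.
Then h(4) = -43.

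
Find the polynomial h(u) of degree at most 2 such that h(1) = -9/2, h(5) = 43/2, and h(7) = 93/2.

Using the Lagrange interpolation formula with nodes 1, 5, 7:
  L_0(u) = (u - 5)(u - 7) / 24
  L_1(u) = (u - 1)(u - 7) / -8
  L_2(u) = (u - 1)(u - 5) / 12
Then h(u) = -9/2·L_0(u) + 43/2·L_1(u) + 93/2·L_2(u).
Expanding and collecting terms gives h(u) = u^2 + (1/2)u - 6.
Check: h(1) = -9/2. ✓

h(u) = u^2 + (1/2)u - 6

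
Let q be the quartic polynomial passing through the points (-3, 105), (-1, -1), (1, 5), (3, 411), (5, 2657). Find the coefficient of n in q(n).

-3

Write q(n) = an^4 + bn^3 + cn^2 + dn + e. Substituting each data point gives a linear system:
  81a - 27b + 9c - 3d + e = 105
  a - b + c - d + e = -1
  a + b + c + d + e = 5
  81a + 27b + 9c + 3d + e = 411
  625a + 125b + 25c + 5d + e = 2657
Solving the system yields a = 3, b = 6, c = 2, d = -3, e = -3.
So q(n) = 3n^4 + 6n^3 + 2n^2 - 3n - 3.
The coefficient of n is -3.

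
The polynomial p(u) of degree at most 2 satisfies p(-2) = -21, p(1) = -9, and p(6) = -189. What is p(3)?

-51

Write p(u) = au^2 + bu + c. Substituting each data point gives a linear system:
  4a - 2b + c = -21
  a + b + c = -9
  36a + 6b + c = -189
Solving the system yields a = -5, b = -1, c = -3.
So p(u) = -5u² - u - 3.
Then p(3) = -51.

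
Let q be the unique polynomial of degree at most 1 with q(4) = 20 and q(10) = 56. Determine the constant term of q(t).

Write q(t) = at + b. Substituting each data point gives a linear system:
  4a + b = 20
  10a + b = 56
Solving the system yields a = 6, b = -4.
So q(t) = 6t - 4.
The constant term is -4.

-4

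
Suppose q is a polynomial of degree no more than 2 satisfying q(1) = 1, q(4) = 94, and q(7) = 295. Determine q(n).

Using the Lagrange interpolation formula with nodes 1, 4, 7:
  L_0(n) = (n - 4)(n - 7) / 18
  L_1(n) = (n - 1)(n - 7) / -9
  L_2(n) = (n - 1)(n - 4) / 18
Then q(n) = 1·L_0(n) + 94·L_1(n) + 295·L_2(n).
Expanding and collecting terms gives q(n) = 6n² + n - 6.
Check: q(1) = 1. ✓

q(n) = 6n^2 + n - 6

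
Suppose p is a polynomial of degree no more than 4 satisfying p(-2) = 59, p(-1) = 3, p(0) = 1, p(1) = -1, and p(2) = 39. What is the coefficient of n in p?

Write p(n) = an^4 + bn^3 + cn^2 + dn + e. Substituting each data point gives a linear system:
  16a - 8b + 4c - 2d + e = 59
  a - b + c - d + e = 3
  e = 1
  a + b + c + d + e = -1
  16a + 8b + 4c + 2d + e = 39
Solving the system yields a = 4, b = -1, c = -4, d = -1, e = 1.
So p(n) = 4n⁴ - n³ - 4n² - n + 1.
The coefficient of n is -1.

-1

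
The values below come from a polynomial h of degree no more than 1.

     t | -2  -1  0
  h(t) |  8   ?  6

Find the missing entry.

7

On equispaced nodes a degree-1 polynomial has vanishing second forward difference, so
  h(-2) - 2·h(-1) + h(0) = 0.
Substituting the known values and solving for h(-1):
  -2·h(-1) = -14
  h(-1) = 7.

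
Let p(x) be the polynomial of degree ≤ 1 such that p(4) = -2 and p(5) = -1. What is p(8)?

Using the Lagrange interpolation formula with nodes 4, 5:
  L_0(x) = (x - 5) / -1
  L_1(x) = (x - 4) / 1
Then p(x) = -2·L_0(x) - 1·L_1(x).
Expanding and collecting terms gives p(x) = x - 6.
Evaluating at x = 8: p(8) = 2.

2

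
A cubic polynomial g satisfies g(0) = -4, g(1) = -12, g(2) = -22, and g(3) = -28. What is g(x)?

Write g(x) = ax^3 + bx^2 + cx + d. Substituting each data point gives a linear system:
  d = -4
  a + b + c + d = -12
  8a + 4b + 2c + d = -22
  27a + 9b + 3c + d = -28
Solving the system yields a = 1, b = -4, c = -5, d = -4.
So g(x) = x^3 - 4x^2 - 5x - 4.
Check: g(1) = -12. ✓

g(x) = x^3 - 4x^2 - 5x - 4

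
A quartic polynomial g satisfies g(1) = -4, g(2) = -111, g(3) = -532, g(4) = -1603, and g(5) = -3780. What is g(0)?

5

Forward differences of the values at u = 1, 2, 3, 4, 5:
  g  : -4  -111  -532  -1603  -3780
  Δ  : -107  -421  -1071  -2177
  Δ^2: -314  -650  -1106
  Δ^3: -336  -456
  Δ^4: -120
The fourth differences are constant, confirming degree 4.
Interpolating (Newton forward form) and evaluating at u = 0 gives g(0) = 5.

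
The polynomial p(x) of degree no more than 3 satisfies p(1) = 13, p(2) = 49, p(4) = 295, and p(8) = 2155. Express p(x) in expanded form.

Using the Lagrange interpolation formula with nodes 1, 2, 4, 8:
  L_0(x) = (x - 2)(x - 4)(x - 8) / -21
  L_1(x) = (x - 1)(x - 4)(x - 8) / 12
  L_2(x) = (x - 1)(x - 2)(x - 8) / -24
  L_3(x) = (x - 1)(x - 2)(x - 4) / 168
Then p(x) = 13·L_0(x) + 49·L_1(x) + 295·L_2(x) + 2155·L_3(x).
Expanding and collecting terms gives p(x) = 4x^3 + x^2 + 5x + 3.
Check: p(1) = 13. ✓

p(x) = 4x^3 + x^2 + 5x + 3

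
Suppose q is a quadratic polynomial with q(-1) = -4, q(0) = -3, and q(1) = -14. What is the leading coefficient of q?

-6

Write q(u) = au^2 + bu + c. Substituting each data point gives a linear system:
  a - b + c = -4
  c = -3
  a + b + c = -14
Solving the system yields a = -6, b = -5, c = -3.
So q(u) = -6u^2 - 5u - 3.
The leading coefficient is -6.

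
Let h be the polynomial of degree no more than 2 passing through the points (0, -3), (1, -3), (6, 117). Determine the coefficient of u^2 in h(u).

4

Write h(u) = au^2 + bu + c. Substituting each data point gives a linear system:
  c = -3
  a + b + c = -3
  36a + 6b + c = 117
Solving the system yields a = 4, b = -4, c = -3.
So h(u) = 4u² - 4u - 3.
The leading coefficient is 4.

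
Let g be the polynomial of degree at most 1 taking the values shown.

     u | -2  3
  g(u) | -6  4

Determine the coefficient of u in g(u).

Write g(u) = au + b. Substituting each data point gives a linear system:
  -2a + b = -6
  3a + b = 4
Solving the system yields a = 2, b = -2.
So g(u) = 2u - 2.
The leading coefficient is 2.

2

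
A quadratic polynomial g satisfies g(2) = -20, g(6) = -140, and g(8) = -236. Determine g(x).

g(x) = -3x^2 - 6x + 4

Write g(x) = ax^2 + bx + c. Substituting each data point gives a linear system:
  4a + 2b + c = -20
  36a + 6b + c = -140
  64a + 8b + c = -236
Solving the system yields a = -3, b = -6, c = 4.
So g(x) = -3x^2 - 6x + 4.
Check: g(6) = -140. ✓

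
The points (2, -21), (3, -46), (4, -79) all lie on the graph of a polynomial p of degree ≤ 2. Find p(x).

Write p(x) = ax^2 + bx + c. Substituting each data point gives a linear system:
  4a + 2b + c = -21
  9a + 3b + c = -46
  16a + 4b + c = -79
Solving the system yields a = -4, b = -5, c = 5.
So p(x) = -4x^2 - 5x + 5.
Check: p(3) = -46. ✓

p(x) = -4x^2 - 5x + 5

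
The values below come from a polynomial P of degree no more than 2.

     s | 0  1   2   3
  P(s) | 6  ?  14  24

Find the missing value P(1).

The 3 known points determine the degree-2 polynomial uniquely.
Write P(s) = as^2 + bs + c. Substituting each data point gives a linear system:
  c = 6
  4a + 2b + c = 14
  9a + 3b + c = 24
Solving the system yields a = 2, b = 0, c = 6.
So P(s) = 2s² + 6.
Then P(1) = 8.

8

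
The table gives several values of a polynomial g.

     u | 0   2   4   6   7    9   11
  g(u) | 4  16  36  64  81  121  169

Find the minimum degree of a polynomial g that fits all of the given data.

Divided differences on the nodes 0, 2, 4, 6, 7, 9, 11:
  order 0: 4  16  36  64  81  121  169
  order 1: 6  10  14  17  20  24
  order 2: 1  1  1  1  1
  order 3: 0  0  0  0
  order 4: 0  0  0
  order 5: 0  0
  order 6: 0
The order-2 divided differences are all 1 (nonzero) and every higher order vanishes, so the data lies on a polynomial of degree exactly 2.

2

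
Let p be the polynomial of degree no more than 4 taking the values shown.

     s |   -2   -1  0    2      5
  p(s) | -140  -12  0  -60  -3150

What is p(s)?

Write p(s) = as^4 + bs^3 + cs^2 + ds + e. Substituting each data point gives a linear system:
  16a - 8b + 4c - 2d + e = -140
  a - b + c - d + e = -12
  e = 0
  16a + 8b + 4c + 2d + e = -60
  625a + 125b + 25c + 5d + e = -3150
Solving the system yields a = -6, b = 5, c = -1, d = 0, e = 0.
So p(s) = -6s⁴ + 5s³ - s².
Check: p(-2) = -140. ✓

p(s) = -6s^4 + 5s^3 - s^2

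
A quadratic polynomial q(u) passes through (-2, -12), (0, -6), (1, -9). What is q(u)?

Write q(u) = au^2 + bu + c. Substituting each data point gives a linear system:
  4a - 2b + c = -12
  c = -6
  a + b + c = -9
Solving the system yields a = -2, b = -1, c = -6.
So q(u) = -2u² - u - 6.
Check: q(1) = -9. ✓

q(u) = -2u^2 - u - 6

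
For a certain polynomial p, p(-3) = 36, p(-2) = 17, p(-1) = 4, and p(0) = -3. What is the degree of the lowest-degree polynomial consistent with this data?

Forward differences of the values at s = -3, -2, -1, 0:
  p  : 36  17  4  -3
  Δ  : -19  -13  -7
  Δ^2: 6  6
  Δ^3: 0
The second differences are constant (6) and nonzero, while all higher differences vanish, so the minimal degree is 2.

2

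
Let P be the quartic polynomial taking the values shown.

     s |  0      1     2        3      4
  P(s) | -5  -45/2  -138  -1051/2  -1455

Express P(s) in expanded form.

P(s) = -4s^4 - 5s^3 - 6s^2 - (5/2)s - 5

Write P(s) = as^4 + bs^3 + cs^2 + ds + e. Substituting each data point gives a linear system:
  e = -5
  a + b + c + d + e = -45/2
  16a + 8b + 4c + 2d + e = -138
  81a + 27b + 9c + 3d + e = -1051/2
  256a + 64b + 16c + 4d + e = -1455
Solving the system yields a = -4, b = -5, c = -6, d = -5/2, e = -5.
So P(s) = -4s⁴ - 5s³ - 6s² - (5/2)s - 5.
Check: P(3) = -1051/2. ✓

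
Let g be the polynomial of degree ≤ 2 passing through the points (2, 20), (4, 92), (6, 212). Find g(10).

596

Using the Lagrange interpolation formula with nodes 2, 4, 6:
  L_0(n) = (n - 4)(n - 6) / 8
  L_1(n) = (n - 2)(n - 6) / -4
  L_2(n) = (n - 2)(n - 4) / 8
Then g(n) = 20·L_0(n) + 92·L_1(n) + 212·L_2(n).
Expanding and collecting terms gives g(n) = 6n² - 4.
Evaluating at n = 10: g(10) = 596.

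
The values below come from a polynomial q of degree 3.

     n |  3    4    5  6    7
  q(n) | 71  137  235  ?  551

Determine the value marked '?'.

371

On equispaced nodes a degree-3 polynomial has vanishing fourth forward difference, so
  q(3) - 4·q(4) + 6·q(5) - 4·q(6) + q(7) = 0.
Substituting the known values and solving for q(6):
  -4·q(6) = -1484
  q(6) = 371.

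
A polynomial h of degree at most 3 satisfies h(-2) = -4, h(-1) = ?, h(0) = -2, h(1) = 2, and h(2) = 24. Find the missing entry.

The 4 known points determine the degree-3 polynomial uniquely.
Write h(n) = an^3 + bn^2 + cn + d. Substituting each data point gives a linear system:
  -8a + 4b - 2c + d = -4
  d = -2
  a + b + c + d = 2
  8a + 4b + 2c + d = 24
Solving the system yields a = 2, b = 3, c = -1, d = -2.
So h(n) = 2n^3 + 3n^2 - n - 2.
Then h(-1) = 0.

0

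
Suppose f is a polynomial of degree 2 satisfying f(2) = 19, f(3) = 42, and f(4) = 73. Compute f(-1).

Forward differences of the values at s = 2, 3, 4:
  f  : 19  42  73
  Δ  : 23  31
  Δ^2: 8
The second differences are constant, confirming degree 2.
Interpolating (Newton forward form) and evaluating at s = -1 gives f(-1) = -2.

-2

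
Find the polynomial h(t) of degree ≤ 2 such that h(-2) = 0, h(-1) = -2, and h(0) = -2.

h(t) = t^2 + t - 2

Write h(t) = at^2 + bt + c. Substituting each data point gives a linear system:
  4a - 2b + c = 0
  a - b + c = -2
  c = -2
Solving the system yields a = 1, b = 1, c = -2.
So h(t) = t^2 + t - 2.
Check: h(-1) = -2. ✓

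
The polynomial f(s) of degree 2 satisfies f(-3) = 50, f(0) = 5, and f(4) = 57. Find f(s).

f(s) = 4s^2 - 3s + 5

Using the Lagrange interpolation formula with nodes -3, 0, 4:
  L_0(s) = s(s - 4) / 21
  L_1(s) = (s + 3)(s - 4) / -12
  L_2(s) = (s + 3)s / 28
Then f(s) = 50·L_0(s) + 5·L_1(s) + 57·L_2(s).
Expanding and collecting terms gives f(s) = 4s^2 - 3s + 5.
Check: f(-3) = 50. ✓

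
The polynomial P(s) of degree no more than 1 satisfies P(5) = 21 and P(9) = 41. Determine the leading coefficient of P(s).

5

Write P(s) = as + b. Substituting each data point gives a linear system:
  5a + b = 21
  9a + b = 41
Solving the system yields a = 5, b = -4.
So P(s) = 5s - 4.
The leading coefficient is 5.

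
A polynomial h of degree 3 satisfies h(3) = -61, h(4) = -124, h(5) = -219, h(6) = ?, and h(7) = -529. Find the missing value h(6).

The 4 known points determine the degree-3 polynomial uniquely.
Write h(x) = ax^3 + bx^2 + cx + d. Substituting each data point gives a linear system:
  27a + 9b + 3c + d = -61
  64a + 16b + 4c + d = -124
  125a + 25b + 5c + d = -219
  343a + 49b + 7c + d = -529
Solving the system yields a = -1, b = -4, c = 2, d = -4.
So h(x) = -x^3 - 4x^2 + 2x - 4.
Then h(6) = -352.

-352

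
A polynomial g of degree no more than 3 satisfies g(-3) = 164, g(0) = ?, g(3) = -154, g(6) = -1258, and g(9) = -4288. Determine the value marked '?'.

-4

On equispaced nodes a degree-3 polynomial has vanishing fourth forward difference, so
  g(-3) - 4·g(0) + 6·g(3) - 4·g(6) + g(9) = 0.
Substituting the known values and solving for g(0):
  -4·g(0) = 16
  g(0) = -4.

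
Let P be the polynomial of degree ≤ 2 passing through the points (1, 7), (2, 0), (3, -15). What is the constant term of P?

6

Write P(t) = at^2 + bt + c. Substituting each data point gives a linear system:
  a + b + c = 7
  4a + 2b + c = 0
  9a + 3b + c = -15
Solving the system yields a = -4, b = 5, c = 6.
So P(t) = -4t² + 5t + 6.
The constant term is 6.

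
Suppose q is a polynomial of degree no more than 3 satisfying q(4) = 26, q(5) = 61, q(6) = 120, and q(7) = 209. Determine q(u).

q(u) = u^3 - 3u^2 + u + 6

Using the Lagrange interpolation formula with nodes 4, 5, 6, 7:
  L_0(u) = (u - 5)(u - 6)(u - 7) / -6
  L_1(u) = (u - 4)(u - 6)(u - 7) / 2
  L_2(u) = (u - 4)(u - 5)(u - 7) / -2
  L_3(u) = (u - 4)(u - 5)(u - 6) / 6
Then q(u) = 26·L_0(u) + 61·L_1(u) + 120·L_2(u) + 209·L_3(u).
Expanding and collecting terms gives q(u) = u^3 - 3u^2 + u + 6.
Check: q(7) = 209. ✓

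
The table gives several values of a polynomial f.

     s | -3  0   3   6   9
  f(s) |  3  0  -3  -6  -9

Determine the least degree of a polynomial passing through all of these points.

Forward differences of the values at s = -3, 0, 3, 6, 9:
  f  : 3  0  -3  -6  -9
  Δ  : -3  -3  -3  -3
  Δ^2: 0  0  0
  Δ^3: 0  0
  Δ^4: 0
The first differences are constant (-3) and nonzero, while all higher differences vanish, so the minimal degree is 1.

1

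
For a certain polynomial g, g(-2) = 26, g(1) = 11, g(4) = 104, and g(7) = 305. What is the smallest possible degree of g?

Forward differences of the values at s = -2, 1, 4, 7:
  g  : 26  11  104  305
  Δ  : -15  93  201
  Δ^2: 108  108
  Δ^3: 0
The second differences are constant (108) and nonzero, while all higher differences vanish, so the minimal degree is 2.

2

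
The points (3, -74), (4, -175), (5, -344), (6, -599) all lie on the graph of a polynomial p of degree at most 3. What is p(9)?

Forward differences of the values at s = 3, 4, 5, 6:
  p  : -74  -175  -344  -599
  Δ  : -101  -169  -255
  Δ^2: -68  -86
  Δ^3: -18
The third differences are constant, confirming degree 3.
Interpolating (Newton forward form) and evaluating at s = 9 gives p(9) = -2060.

-2060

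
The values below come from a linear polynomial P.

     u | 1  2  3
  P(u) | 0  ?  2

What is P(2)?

1

The 2 known points determine the degree-1 polynomial uniquely.
Write P(u) = au + b. Substituting each data point gives a linear system:
  a + b = 0
  3a + b = 2
Solving the system yields a = 1, b = -1.
So P(u) = u - 1.
Then P(2) = 1.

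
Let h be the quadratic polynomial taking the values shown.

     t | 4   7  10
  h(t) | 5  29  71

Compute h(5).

Write h(t) = at^2 + bt + c. Substituting each data point gives a linear system:
  16a + 4b + c = 5
  49a + 7b + c = 29
  100a + 10b + c = 71
Solving the system yields a = 1, b = -3, c = 1.
So h(t) = t^2 - 3t + 1.
Then h(5) = 11.

11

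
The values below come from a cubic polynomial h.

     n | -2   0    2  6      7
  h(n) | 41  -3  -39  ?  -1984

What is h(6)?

-1239

The 4 known points determine the degree-3 polynomial uniquely.
Write h(n) = an^3 + bn^2 + cn + d. Substituting each data point gives a linear system:
  -8a + 4b - 2c + d = 41
  d = -3
  8a + 4b + 2c + d = -39
  343a + 49b + 7c + d = -1984
Solving the system yields a = -6, b = 1, c = 4, d = -3.
So h(n) = -6n^3 + n^2 + 4n - 3.
Then h(6) = -1239.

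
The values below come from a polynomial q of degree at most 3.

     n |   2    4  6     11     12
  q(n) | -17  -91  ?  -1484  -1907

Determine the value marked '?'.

-269

The 4 known points determine the degree-3 polynomial uniquely.
Write q(n) = an^3 + bn^2 + cn + d. Substituting each data point gives a linear system:
  8a + 4b + 2c + d = -17
  64a + 16b + 4c + d = -91
  1331a + 121b + 11c + d = -1484
  1728a + 144b + 12c + d = -1907
Solving the system yields a = -1, b = -1, c = -3, d = 1.
So q(n) = -n³ - n² - 3n + 1.
Then q(6) = -269.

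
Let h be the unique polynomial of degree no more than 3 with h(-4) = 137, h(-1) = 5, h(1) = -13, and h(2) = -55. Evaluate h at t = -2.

17

Using the Lagrange interpolation formula with nodes -4, -1, 1, 2:
  L_0(t) = (t + 1)(t - 1)(t - 2) / -90
  L_1(t) = (t + 4)(t - 1)(t - 2) / 18
  L_2(t) = (t + 4)(t + 1)(t - 2) / -10
  L_3(t) = (t + 4)(t + 1)(t - 1) / 18
Then h(t) = 137·L_0(t) + 5·L_1(t) - 13·L_2(t) - 55·L_3(t).
Expanding and collecting terms gives h(t) = -3t³ - 5t² - 6t + 1.
Evaluating at t = -2: h(-2) = 17.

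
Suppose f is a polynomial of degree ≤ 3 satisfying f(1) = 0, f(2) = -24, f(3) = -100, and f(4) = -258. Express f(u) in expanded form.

f(u) = -5u^3 + 4u^2 - u + 2

Write f(u) = au^3 + bu^2 + cu + d. Substituting each data point gives a linear system:
  a + b + c + d = 0
  8a + 4b + 2c + d = -24
  27a + 9b + 3c + d = -100
  64a + 16b + 4c + d = -258
Solving the system yields a = -5, b = 4, c = -1, d = 2.
So f(u) = -5u^3 + 4u^2 - u + 2.
Check: f(4) = -258. ✓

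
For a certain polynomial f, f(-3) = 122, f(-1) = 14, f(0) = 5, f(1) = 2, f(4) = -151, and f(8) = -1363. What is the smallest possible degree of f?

3

Divided differences on the nodes -3, -1, 0, 1, 4, 8:
  order 0: 122  14  5  2  -151  -1363
  order 1: -54  -9  -3  -51  -303
  order 2: 15  3  -12  -36
  order 3: -3  -3  -3
  order 4: 0  0
  order 5: 0
The order-3 divided differences are all -3 (nonzero) and every higher order vanishes, so the data lies on a polynomial of degree exactly 3.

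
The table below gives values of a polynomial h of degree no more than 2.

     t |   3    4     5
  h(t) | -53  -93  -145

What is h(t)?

Using the Lagrange interpolation formula with nodes 3, 4, 5:
  L_0(t) = (t - 4)(t - 5) / 2
  L_1(t) = (t - 3)(t - 5) / -1
  L_2(t) = (t - 3)(t - 4) / 2
Then h(t) = -53·L_0(t) - 93·L_1(t) - 145·L_2(t).
Expanding and collecting terms gives h(t) = -6t² + 2t - 5.
Check: h(4) = -93. ✓

h(t) = -6t^2 + 2t - 5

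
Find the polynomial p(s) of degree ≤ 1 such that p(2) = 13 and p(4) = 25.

Using the Lagrange interpolation formula with nodes 2, 4:
  L_0(s) = (s - 4) / -2
  L_1(s) = (s - 2) / 2
Then p(s) = 13·L_0(s) + 25·L_1(s).
Expanding and collecting terms gives p(s) = 6s + 1.
Check: p(4) = 25. ✓

p(s) = 6s + 1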